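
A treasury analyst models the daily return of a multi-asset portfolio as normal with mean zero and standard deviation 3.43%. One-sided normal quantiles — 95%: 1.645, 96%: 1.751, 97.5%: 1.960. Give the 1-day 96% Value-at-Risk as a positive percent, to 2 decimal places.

6.01%

VaR = z·σ = 1.751 × 3.43% = 6.006%.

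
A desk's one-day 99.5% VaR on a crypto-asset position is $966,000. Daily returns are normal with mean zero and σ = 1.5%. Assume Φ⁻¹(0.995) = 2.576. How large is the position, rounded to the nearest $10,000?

VaR as a fraction of value: z·σ = 2.576 × 1.5% = 3.864%.
Position = $966,000 / 0.03864 = $25,000,000.

$25,000,000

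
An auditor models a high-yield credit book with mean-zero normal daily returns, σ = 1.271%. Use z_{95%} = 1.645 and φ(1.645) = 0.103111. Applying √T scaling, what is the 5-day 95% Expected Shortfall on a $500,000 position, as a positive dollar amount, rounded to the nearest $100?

σ_{5d} = 1.271% × √5 = 2.842%.
ES multiplier = φ(z)/(1−α) = 0.103111/0.05 = 2.062.
ES = 2.842% × 2.062 = 5.860%; on $500,000: $29,300.

$29,300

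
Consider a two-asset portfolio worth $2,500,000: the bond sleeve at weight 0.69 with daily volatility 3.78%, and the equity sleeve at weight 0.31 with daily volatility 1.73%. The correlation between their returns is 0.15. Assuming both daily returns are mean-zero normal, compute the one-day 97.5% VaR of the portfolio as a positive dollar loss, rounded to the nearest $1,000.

σ_p² = 0.69²·3.78² + 0.31²·1.73² + 2·0.15·0.69·0.31·3.78·1.73 = 7.5100 (%²).
σ_p = √7.5100 = 2.740%.
At 97.5%, z = 1.960.
VaR = 1.960 × 2.740% = 5.370%; on $2,500,000 that is $134,250.

$134,000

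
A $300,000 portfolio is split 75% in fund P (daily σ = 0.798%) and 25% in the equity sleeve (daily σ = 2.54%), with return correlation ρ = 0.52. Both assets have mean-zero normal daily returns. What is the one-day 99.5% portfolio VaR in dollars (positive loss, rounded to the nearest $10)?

$8,310

σ_p² = 0.75²·0.798² + 0.25²·2.54² + 2·0.52·0.75·0.25·0.798·2.54 = 1.1567 (%²).
σ_p = √1.1567 = 1.075%.
At 99.5%, z = 2.576.
VaR = 2.576 × 1.075% = 2.769%; on $300,000 that is $8,307.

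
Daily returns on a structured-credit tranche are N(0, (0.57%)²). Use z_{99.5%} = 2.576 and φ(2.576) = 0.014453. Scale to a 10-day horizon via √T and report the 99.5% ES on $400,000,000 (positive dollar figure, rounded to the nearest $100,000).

σ_{10d} = 0.57% × √10 = 1.802%.
ES multiplier = φ(z)/(1−α) = 0.014453/0.005 = 2.891.
ES = 1.802% × 2.891 = 5.210%; on $400,000,000: $20,840,000.

$20,800,000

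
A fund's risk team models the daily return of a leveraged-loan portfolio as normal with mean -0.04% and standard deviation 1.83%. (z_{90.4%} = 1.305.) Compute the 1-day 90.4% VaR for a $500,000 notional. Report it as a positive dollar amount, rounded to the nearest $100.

VaR = −μ + z·σ = −(-0.04%) + 1.305 × 1.83% = 2.428%.
On $500,000: 0.02428 × $500,000 = $12,140.

$12,100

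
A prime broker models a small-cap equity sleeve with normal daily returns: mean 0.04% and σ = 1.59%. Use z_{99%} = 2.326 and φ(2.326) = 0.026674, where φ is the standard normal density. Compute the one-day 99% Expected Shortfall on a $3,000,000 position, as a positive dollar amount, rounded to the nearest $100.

Tail multiplier: φ(z)/(1−α) = 0.026674 / 0.01 = 2.667.
ES = −(0.04%) + 1.59% × 2.667 = 4.201%.
On $3,000,000: 0.04201 × $3,000,000 = $126,030.

$126,000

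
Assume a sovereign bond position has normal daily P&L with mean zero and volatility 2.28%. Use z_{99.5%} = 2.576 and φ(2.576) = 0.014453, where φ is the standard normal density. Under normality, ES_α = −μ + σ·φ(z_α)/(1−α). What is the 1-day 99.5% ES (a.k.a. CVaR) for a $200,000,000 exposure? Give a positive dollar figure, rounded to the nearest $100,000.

$13,200,000

Tail multiplier: φ(z)/(1−α) = 0.014453 / 0.005 = 2.891.
ES = 2.28% × 2.891 = 6.591%.
On $200,000,000: 0.06591 × $200,000,000 = $13,182,000.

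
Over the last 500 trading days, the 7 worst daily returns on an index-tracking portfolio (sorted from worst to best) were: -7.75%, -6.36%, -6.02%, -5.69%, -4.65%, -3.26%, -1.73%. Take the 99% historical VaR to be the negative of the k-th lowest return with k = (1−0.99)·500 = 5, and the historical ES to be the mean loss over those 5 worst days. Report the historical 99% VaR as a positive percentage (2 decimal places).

k = 5; the 5th lowest return is -4.65%, so VaR = 4.65%.

4.65%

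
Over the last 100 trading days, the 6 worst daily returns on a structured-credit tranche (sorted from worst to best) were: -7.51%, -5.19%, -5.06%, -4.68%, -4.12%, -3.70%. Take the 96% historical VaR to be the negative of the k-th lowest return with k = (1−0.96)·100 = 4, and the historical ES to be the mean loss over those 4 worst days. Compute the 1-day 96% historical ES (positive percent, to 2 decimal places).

The 4 worst returns sum to -22.44%.
ES = −(-22.44%) / 4 = 5.61%.

5.61%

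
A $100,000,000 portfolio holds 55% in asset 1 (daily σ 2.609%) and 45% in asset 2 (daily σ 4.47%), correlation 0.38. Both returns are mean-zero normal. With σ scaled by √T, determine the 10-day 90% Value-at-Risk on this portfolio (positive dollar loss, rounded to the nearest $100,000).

σ_p = √(0.55²·2.609² + 0.45²·4.47² + 2·0.38·0.55·0.45·2.609·4.47) = 2.881%.
σ_{10d} = 2.881% × √10 = 9.111%.
z(90%) = 1.282.
VaR = 1.282 × 9.111% = 11.680%; on $100,000,000 that is $11,680,000.

$11,700,000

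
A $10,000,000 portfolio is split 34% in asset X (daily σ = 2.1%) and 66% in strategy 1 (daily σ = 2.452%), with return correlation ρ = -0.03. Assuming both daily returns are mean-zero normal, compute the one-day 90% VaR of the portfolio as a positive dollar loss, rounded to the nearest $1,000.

$224,000

σ_p² = 0.34²·2.1² + 0.66²·2.452² + 2·-0.03·0.34·0.66·2.1·2.452 = 3.0594 (%²).
σ_p = √3.0594 = 1.749%.
At 90%, z = 1.282.
VaR = 1.282 × 1.749% = 2.242%; on $10,000,000 that is $224,200.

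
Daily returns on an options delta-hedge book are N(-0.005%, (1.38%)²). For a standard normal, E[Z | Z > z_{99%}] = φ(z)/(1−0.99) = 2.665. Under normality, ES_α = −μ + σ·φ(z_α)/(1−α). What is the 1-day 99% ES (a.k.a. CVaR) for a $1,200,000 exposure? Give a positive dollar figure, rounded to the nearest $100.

$44,200

ES = −(-0.005%) + 1.38% × 2.665 = 3.683%.
On $1,200,000: 0.03683 × $1,200,000 = $44,196.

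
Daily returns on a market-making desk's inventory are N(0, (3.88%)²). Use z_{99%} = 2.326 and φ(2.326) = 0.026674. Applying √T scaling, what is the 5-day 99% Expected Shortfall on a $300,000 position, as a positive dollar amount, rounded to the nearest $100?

σ_{5d} = 3.88% × √5 = 8.676%.
ES multiplier = φ(z)/(1−α) = 0.026674/0.01 = 2.667.
ES = 8.676% × 2.667 = 23.139%; on $300,000: $69,417.

$69,400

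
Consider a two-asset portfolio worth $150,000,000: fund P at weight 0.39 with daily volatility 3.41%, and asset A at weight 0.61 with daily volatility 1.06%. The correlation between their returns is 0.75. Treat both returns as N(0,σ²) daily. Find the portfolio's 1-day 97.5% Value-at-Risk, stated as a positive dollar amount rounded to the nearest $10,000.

σ_p² = 0.39²·3.41² + 0.61²·1.06² + 2·0.75·0.39·0.61·3.41·1.06 = 3.4766 (%²).
σ_p = √3.4766 = 1.865%.
At 97.5%, z = 1.960.
VaR = 1.960 × 1.865% = 3.655%; on $150,000,000 that is $5,482,500.

$5,480,000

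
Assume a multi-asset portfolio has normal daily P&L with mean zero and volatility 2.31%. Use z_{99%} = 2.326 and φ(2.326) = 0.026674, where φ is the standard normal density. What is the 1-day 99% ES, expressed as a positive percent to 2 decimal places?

Tail multiplier: φ(z)/(1−α) = 0.026674 / 0.01 = 2.667.
ES = 2.31% × 2.667 = 6.161%.

6.16%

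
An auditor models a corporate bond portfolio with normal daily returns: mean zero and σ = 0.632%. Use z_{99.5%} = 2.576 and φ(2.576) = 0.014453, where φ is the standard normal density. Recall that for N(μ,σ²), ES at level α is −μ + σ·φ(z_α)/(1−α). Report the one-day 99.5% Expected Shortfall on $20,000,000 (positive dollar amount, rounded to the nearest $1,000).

Tail multiplier: φ(z)/(1−α) = 0.014453 / 0.005 = 2.891.
ES = 0.632% × 2.891 = 1.827%.
On $20,000,000: 0.01827 × $20,000,000 = $365,400.

$365,000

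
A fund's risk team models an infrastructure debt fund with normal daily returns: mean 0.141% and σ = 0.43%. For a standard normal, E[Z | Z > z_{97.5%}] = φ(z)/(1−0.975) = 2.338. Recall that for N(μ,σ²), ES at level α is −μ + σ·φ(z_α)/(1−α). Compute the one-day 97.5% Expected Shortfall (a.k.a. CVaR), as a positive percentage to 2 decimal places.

ES = −(0.141%) + 0.43% × 2.338 = 0.864%.

0.86%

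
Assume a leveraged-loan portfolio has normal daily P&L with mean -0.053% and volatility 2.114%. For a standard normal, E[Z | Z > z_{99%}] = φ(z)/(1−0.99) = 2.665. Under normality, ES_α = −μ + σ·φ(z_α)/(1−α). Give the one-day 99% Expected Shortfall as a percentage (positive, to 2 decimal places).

5.69%

ES = −(-0.053%) + 2.114% × 2.665 = 5.687%.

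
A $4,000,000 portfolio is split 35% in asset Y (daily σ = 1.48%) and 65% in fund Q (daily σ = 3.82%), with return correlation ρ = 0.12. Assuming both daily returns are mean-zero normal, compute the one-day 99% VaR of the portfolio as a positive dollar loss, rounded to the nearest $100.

$241,600

σ_p² = 0.35²·1.48² + 0.65²·3.82² + 2·0.12·0.35·0.65·1.48·3.82 = 6.7423 (%²).
σ_p = √6.7423 = 2.597%.
At 99%, z = 2.326.
VaR = 2.326 × 2.597% = 6.041%; on $4,000,000 that is $241,640.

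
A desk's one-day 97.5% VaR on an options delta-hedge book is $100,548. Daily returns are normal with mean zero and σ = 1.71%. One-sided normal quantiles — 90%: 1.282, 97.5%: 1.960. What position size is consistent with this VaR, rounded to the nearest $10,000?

VaR as a fraction of value: z·σ = 1.960 × 1.71% = 3.3516%.
Position = $100,548 / 0.033516 = $3,000,000.

$3,000,000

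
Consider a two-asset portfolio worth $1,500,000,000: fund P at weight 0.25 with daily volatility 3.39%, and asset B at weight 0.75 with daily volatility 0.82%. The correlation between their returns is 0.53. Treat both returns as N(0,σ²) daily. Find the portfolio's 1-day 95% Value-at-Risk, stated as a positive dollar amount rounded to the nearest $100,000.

$31,700,000

σ_p² = 0.25²·3.39² + 0.75²·0.82² + 2·0.53·0.25·0.75·3.39·0.82 = 1.6490 (%²).
σ_p = √1.6490 = 1.284%.
At 95%, z = 1.645.
VaR = 1.645 × 1.284% = 2.112%; on $1,500,000,000 that is $31,680,000.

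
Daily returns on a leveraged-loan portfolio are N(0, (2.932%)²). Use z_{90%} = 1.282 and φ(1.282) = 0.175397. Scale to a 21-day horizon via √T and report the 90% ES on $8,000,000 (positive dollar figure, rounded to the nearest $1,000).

$1,885,000

σ_{21d} = 2.932% × √21 = 13.436%.
ES multiplier = φ(z)/(1−α) = 0.175397/0.1 = 1.754.
ES = 13.436% × 1.754 = 23.567%; on $8,000,000: $1,885,360.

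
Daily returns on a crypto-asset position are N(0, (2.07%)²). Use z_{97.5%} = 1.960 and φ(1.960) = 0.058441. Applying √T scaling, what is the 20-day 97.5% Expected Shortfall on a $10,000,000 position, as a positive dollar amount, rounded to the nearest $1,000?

$2,164,000

σ_{20d} = 2.07% × √20 = 9.257%.
ES multiplier = φ(z)/(1−α) = 0.058441/0.025 = 2.338.
ES = 9.257% × 2.338 = 21.643%; on $10,000,000: $2,164,300.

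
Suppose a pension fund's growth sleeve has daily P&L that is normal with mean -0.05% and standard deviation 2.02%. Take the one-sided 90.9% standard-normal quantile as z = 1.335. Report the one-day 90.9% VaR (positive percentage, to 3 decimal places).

2.747%

VaR = −μ + z·σ = −(-0.05%) + 1.335 × 2.02% = 2.747%.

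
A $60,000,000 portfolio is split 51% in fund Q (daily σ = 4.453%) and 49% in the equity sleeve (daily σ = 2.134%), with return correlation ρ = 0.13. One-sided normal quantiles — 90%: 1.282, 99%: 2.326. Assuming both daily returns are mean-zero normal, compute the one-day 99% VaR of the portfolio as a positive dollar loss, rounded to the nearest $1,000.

$3,658,000

σ_p² = 0.51²·4.453² + 0.49²·2.134² + 2·0.13·0.51·0.49·4.453·2.134 = 6.8684 (%²).
σ_p = √6.8684 = 2.621%.
VaR = 2.326 × 2.621% = 6.096%; on $60,000,000 that is $3,657,600.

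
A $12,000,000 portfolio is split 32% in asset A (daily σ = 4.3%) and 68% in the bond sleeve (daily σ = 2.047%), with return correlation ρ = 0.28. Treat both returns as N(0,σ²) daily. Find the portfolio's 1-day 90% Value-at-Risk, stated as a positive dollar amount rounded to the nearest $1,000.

$341,000

σ_p² = 0.32²·4.3² + 0.68²·2.047² + 2·0.28·0.32·0.68·4.3·2.047 = 4.9035 (%²).
σ_p = √4.9035 = 2.214%.
At 90%, z = 1.282.
VaR = 1.282 × 2.214% = 2.838%; on $12,000,000 that is $340,560.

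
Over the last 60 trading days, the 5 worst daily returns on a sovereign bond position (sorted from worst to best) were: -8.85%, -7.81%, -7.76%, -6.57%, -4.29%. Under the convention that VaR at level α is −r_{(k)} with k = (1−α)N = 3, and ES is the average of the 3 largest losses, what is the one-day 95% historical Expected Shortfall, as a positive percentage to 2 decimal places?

8.14%

The 3 worst returns sum to -24.42%.
ES = −(-24.42%) / 3 = 8.14%.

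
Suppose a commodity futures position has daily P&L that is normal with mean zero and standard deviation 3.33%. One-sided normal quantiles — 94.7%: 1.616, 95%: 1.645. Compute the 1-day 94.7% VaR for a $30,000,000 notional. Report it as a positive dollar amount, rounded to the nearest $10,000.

VaR = z·σ = 1.616 × 3.33% = 5.381%.
On $30,000,000: 0.05381 × $30,000,000 = $1,614,300.

$1,610,000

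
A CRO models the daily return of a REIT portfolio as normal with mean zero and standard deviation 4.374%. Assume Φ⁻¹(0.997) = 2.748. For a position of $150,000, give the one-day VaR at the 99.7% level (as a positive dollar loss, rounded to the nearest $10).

$18,030

VaR = z·σ = 2.748 × 4.374% = 12.020%.
On $150,000: 0.12020 × $150,000 = $18,030.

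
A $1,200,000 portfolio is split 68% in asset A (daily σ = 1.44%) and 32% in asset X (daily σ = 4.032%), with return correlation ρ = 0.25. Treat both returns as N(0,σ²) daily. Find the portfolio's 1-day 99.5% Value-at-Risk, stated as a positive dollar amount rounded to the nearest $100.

σ_p² = 0.68²·1.44² + 0.32²·4.032² + 2·0.25·0.68·0.32·1.44·4.032 = 3.2553 (%²).
σ_p = √3.2553 = 1.804%.
At 99.5%, z = 2.576.
VaR = 2.576 × 1.804% = 4.647%; on $1,200,000 that is $55,764.

$55,800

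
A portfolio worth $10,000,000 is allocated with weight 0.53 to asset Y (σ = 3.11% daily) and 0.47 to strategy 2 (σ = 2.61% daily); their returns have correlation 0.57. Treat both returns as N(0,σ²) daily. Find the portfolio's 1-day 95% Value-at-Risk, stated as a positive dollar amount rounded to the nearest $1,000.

$420,000

σ_p² = 0.53²·3.11² + 0.47²·2.61² + 2·0.57·0.53·0.47·3.11·2.61 = 6.5267 (%²).
σ_p = √6.5267 = 2.555%.
At 95%, z = 1.645.
VaR = 1.645 × 2.555% = 4.203%; on $10,000,000 that is $420,300.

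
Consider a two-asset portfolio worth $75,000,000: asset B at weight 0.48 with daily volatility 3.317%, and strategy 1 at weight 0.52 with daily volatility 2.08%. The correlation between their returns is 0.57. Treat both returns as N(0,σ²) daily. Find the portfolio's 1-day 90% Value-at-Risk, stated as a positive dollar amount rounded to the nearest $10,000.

σ_p² = 0.48²·3.317² + 0.52²·2.08² + 2·0.57·0.48·0.52·3.317·2.08 = 5.6680 (%²).
σ_p = √5.6680 = 2.381%.
At 90%, z = 1.282.
VaR = 1.282 × 2.381% = 3.052%; on $75,000,000 that is $2,289,000.

$2,290,000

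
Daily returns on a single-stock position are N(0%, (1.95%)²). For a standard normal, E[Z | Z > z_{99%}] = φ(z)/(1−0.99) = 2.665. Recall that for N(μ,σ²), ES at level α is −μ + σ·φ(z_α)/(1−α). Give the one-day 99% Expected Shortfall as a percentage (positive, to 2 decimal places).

5.20%

ES = 1.95% × 2.665 = 5.197%.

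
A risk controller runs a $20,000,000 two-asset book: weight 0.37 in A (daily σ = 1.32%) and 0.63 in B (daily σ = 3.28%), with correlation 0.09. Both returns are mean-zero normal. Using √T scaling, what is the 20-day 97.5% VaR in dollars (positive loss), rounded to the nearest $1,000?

$3,797,000

σ_p = √(0.37²·1.32² + 0.63²·3.28² + 2·0.09·0.37·0.63·1.32·3.28) = 2.166%.
σ_{20d} = 2.166% × √20 = 9.687%.
z(97.5%) = 1.960.
VaR = 1.960 × 9.687% = 18.987%; on $20,000,000 that is $3,797,400.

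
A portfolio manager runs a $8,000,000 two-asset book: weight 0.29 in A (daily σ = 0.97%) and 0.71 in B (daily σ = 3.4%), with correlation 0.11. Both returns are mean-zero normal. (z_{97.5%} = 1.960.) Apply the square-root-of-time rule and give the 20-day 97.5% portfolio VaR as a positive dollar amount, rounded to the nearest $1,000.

$1,726,000

σ_p = √(0.29²·0.97² + 0.71²·3.4² + 2·0.11·0.29·0.71·0.97·3.4) = 2.461%.
σ_{20d} = 2.461% × √20 = 11.006%.
VaR = 1.960 × 11.006% = 21.572%; on $8,000,000 that is $1,725,760.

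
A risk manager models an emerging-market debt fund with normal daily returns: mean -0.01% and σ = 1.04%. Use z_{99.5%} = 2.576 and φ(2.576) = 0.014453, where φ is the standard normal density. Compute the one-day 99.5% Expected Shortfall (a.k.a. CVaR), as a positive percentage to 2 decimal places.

Tail multiplier: φ(z)/(1−α) = 0.014453 / 0.005 = 2.891.
ES = −(-0.01%) + 1.04% × 2.891 = 3.017%.

3.02%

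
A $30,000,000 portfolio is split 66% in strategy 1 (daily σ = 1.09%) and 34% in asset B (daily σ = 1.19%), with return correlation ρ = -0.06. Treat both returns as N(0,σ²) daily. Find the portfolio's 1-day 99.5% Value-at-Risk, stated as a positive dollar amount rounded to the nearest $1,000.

$621,000

σ_p² = 0.66²·1.09² + 0.34²·1.19² + 2·-0.06·0.66·0.34·1.09·1.19 = 0.6463 (%²).
σ_p = √0.6463 = 0.804%.
At 99.5%, z = 2.576.
VaR = 2.576 × 0.804% = 2.071%; on $30,000,000 that is $621,300.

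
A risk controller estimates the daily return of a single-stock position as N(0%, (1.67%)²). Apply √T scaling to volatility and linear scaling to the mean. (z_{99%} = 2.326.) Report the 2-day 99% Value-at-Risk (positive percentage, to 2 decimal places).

σ_{2d} = 1.67% × √2 = 2.362%.
VaR = 2.326 × 2.362% = 5.494%.

5.49%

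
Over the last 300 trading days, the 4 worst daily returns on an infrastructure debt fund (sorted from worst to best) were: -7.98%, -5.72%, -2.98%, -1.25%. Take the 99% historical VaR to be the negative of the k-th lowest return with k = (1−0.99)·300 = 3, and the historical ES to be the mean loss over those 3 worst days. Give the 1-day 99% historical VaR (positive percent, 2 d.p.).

k = 3; the 3rd lowest return is -2.98%, so VaR = 2.98%.

2.98%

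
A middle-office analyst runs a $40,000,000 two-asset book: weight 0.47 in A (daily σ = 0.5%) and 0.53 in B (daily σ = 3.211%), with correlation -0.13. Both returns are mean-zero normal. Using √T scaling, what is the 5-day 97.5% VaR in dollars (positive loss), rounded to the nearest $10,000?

$2,960,000

σ_p = √(0.47²·0.5² + 0.53²·3.211² + 2·-0.13·0.47·0.53·0.5·3.211) = 1.687%.
σ_{5d} = 1.687% × √5 = 3.772%.
z(97.5%) = 1.960.
VaR = 1.960 × 3.772% = 7.393%; on $40,000,000 that is $2,957,200.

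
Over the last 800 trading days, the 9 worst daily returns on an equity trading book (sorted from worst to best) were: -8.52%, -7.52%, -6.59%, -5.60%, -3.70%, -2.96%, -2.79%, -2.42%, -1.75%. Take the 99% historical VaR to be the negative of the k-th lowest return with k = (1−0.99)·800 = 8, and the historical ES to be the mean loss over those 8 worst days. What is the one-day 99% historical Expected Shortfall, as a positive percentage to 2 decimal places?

5.01%

The 8 worst returns sum to -40.10%.
ES = −(-40.10%) / 8 = 5.0125% ≈ 5.01%.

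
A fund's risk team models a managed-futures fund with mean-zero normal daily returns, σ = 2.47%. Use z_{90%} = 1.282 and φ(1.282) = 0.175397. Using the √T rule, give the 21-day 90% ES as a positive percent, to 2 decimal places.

σ_{21d} = 2.47% × √21 = 11.319%.
ES multiplier = φ(z)/(1−α) = 0.175397/0.1 = 1.754.
ES = 11.319% × 1.754 = 19.854%.

19.85%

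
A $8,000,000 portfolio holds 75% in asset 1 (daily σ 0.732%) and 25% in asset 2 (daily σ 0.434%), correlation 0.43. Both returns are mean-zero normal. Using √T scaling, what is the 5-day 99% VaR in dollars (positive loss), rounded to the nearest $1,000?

σ_p = √(0.75²·0.732² + 0.25²·0.434² + 2·0.43·0.75·0.25·0.732·0.434) = 0.604%.
σ_{5d} = 0.604% × √5 = 1.351%.
z(99%) = 2.326.
VaR = 2.326 × 1.351% = 3.142%; on $8,000,000 that is $251,360.

$251,000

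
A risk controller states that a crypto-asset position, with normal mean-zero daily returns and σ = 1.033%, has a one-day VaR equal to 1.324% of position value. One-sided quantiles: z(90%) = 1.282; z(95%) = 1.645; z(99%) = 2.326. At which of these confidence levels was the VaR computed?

Implied z = VaR/σ = 1.324 / 1.033 = 1.282.
This matches z(90%) = 1.282.

90%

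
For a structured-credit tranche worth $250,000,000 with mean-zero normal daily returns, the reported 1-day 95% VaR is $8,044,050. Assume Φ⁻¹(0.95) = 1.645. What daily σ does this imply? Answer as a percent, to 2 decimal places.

1.96%

VaR as a fraction: $8,044,050 / $250,000,000 = 3.218%.
σ = VaR / z = 3.218% / 1.645 = 1.956%.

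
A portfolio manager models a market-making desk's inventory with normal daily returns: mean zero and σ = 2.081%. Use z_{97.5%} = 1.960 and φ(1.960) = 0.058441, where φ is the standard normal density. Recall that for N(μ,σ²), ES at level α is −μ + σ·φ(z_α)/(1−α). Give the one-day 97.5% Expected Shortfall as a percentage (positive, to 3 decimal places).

Tail multiplier: φ(z)/(1−α) = 0.058441 / 0.025 = 2.338.
ES = 2.081% × 2.338 = 4.865%.

4.865%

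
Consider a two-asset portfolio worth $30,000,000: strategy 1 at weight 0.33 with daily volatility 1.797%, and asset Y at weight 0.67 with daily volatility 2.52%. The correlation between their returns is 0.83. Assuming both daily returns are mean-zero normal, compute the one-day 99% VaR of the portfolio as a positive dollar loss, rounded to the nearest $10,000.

σ_p² = 0.33²·1.797² + 0.67²·2.52² + 2·0.83·0.33·0.67·1.797·2.52 = 4.8644 (%²).
σ_p = √4.8644 = 2.206%.
At 99%, z = 2.326.
VaR = 2.326 × 2.206% = 5.131%; on $30,000,000 that is $1,539,300.

$1,540,000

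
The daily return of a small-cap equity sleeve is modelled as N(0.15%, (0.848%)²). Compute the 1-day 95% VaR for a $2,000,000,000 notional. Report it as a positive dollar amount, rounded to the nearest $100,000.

$24,900,000

At 95% one-sided, z = 1.645.
VaR = −μ + z·σ = −(0.15%) + 1.645 × 0.848% = 1.245%.
On $2,000,000,000: 0.01245 × $2,000,000,000 = $24,900,000.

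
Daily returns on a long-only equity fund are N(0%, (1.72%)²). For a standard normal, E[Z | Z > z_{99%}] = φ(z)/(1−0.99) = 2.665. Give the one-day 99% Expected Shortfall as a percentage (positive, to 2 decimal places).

ES = 1.72% × 2.665 = 4.584%.

4.58%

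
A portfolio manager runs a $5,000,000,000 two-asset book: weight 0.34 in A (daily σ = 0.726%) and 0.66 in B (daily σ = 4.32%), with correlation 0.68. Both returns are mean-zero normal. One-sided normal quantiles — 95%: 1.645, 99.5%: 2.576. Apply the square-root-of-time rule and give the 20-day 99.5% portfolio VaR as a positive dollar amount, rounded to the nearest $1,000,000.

σ_p = √(0.34²·0.726² + 0.66²·4.32² + 2·0.68·0.34·0.66·0.726·4.32) = 3.024%.
σ_{20d} = 3.024% × √20 = 13.524%.
VaR = 2.576 × 13.524% = 34.838%; on $5,000,000,000 that is $1,741,900,000.

$1,742,000,000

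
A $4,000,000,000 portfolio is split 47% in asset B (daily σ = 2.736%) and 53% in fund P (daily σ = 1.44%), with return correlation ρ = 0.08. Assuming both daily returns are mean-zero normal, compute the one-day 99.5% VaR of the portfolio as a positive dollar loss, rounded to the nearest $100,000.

σ_p² = 0.47²·2.736² + 0.53²·1.44² + 2·0.08·0.47·0.53·2.736·1.44 = 2.3931 (%²).
σ_p = √2.3931 = 1.547%.
At 99.5%, z = 2.576.
VaR = 2.576 × 1.547% = 3.985%; on $4,000,000,000 that is $159,400,000.

$159,400,000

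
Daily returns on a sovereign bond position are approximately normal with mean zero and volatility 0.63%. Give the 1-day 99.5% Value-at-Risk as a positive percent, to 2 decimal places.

At 99.5% one-sided, z = 2.576.
VaR = z·σ = 2.576 × 0.63% = 1.623%.

1.62%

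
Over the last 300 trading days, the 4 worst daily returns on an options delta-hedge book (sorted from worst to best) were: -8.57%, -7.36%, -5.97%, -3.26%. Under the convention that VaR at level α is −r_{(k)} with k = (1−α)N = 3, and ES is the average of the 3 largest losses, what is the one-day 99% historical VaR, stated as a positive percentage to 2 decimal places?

5.97%

k = 3; the 3rd lowest return is -5.97%, so VaR = 5.97%.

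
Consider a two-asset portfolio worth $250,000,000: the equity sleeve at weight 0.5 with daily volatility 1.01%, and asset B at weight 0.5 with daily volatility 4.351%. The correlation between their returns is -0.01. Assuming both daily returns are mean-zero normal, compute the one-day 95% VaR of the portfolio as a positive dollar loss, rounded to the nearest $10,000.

σ_p² = 0.5²·1.01² + 0.5²·4.351² + 2·-0.01·0.5·0.5·1.01·4.351 = 4.9659 (%²).
σ_p = √4.9659 = 2.228%.
At 95%, z = 1.645.
VaR = 1.645 × 2.228% = 3.665%; on $250,000,000 that is $9,162,500.

$9,160,000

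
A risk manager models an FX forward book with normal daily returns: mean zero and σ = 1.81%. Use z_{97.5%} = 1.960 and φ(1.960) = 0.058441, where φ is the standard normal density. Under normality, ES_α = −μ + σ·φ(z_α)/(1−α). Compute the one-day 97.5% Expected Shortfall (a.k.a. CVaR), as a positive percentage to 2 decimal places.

4.23%

Tail multiplier: φ(z)/(1−α) = 0.058441 / 0.025 = 2.338.
ES = 1.81% × 2.338 = 4.232%.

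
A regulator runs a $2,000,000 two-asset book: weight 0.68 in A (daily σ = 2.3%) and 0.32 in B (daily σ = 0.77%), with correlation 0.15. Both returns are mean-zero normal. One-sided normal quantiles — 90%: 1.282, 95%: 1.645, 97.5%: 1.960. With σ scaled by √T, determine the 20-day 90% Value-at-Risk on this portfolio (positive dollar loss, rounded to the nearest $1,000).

σ_p = √(0.68²·2.3² + 0.32²·0.77² + 2·0.15·0.68·0.32·2.3·0.77) = 1.619%.
σ_{20d} = 1.619% × √20 = 7.240%.
VaR = 1.282 × 7.240% = 9.282%; on $2,000,000 that is $185,640.

$186,000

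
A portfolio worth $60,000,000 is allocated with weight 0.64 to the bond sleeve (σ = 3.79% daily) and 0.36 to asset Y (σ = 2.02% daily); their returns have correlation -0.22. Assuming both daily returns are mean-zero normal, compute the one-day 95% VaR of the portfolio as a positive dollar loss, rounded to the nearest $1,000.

$2,343,000

σ_p² = 0.64²·3.79² + 0.36²·2.02² + 2·-0.22·0.64·0.36·3.79·2.02 = 5.6362 (%²).
σ_p = √5.6362 = 2.374%.
At 95%, z = 1.645.
VaR = 1.645 × 2.374% = 3.905%; on $60,000,000 that is $2,343,000.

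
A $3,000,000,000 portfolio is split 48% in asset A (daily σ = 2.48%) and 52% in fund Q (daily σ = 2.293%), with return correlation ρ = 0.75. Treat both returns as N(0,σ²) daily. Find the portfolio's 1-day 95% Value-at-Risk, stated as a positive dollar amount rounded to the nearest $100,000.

$110,000,000

σ_p² = 0.48²·2.48² + 0.52²·2.293² + 2·0.75·0.48·0.52·2.48·2.293 = 4.9679 (%²).
σ_p = √4.9679 = 2.229%.
At 95%, z = 1.645.
VaR = 1.645 × 2.229% = 3.667%; on $3,000,000,000 that is $110,010,000.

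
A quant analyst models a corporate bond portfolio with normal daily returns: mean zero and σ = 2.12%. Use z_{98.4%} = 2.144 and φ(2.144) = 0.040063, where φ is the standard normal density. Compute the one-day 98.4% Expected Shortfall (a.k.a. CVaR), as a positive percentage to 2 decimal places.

5.31%

Tail multiplier: φ(z)/(1−α) = 0.040063 / 0.016 = 2.504.
ES = 2.12% × 2.504 = 5.308%.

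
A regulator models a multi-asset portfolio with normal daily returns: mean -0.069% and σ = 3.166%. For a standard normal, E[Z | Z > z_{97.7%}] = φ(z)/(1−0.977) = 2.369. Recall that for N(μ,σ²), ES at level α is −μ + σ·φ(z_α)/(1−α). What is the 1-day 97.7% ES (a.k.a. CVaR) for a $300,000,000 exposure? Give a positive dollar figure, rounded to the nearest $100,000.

ES = −(-0.069%) + 3.166% × 2.369 = 7.569%.
On $300,000,000: 0.07569 × $300,000,000 = $22,707,000.

$22,700,000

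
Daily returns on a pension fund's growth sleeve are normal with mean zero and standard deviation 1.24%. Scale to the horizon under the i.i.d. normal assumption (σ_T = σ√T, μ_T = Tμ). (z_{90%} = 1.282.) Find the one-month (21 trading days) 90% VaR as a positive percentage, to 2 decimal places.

σ_{21d} = 1.24% × √21 = 5.682%.
VaR = 1.282 × 5.682% = 7.284%.

7.28%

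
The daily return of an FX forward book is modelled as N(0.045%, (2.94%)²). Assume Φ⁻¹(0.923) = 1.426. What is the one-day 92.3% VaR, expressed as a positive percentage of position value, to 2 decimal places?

VaR = −μ + z·σ = −(0.045%) + 1.426 × 2.94% = 4.147%.

4.15%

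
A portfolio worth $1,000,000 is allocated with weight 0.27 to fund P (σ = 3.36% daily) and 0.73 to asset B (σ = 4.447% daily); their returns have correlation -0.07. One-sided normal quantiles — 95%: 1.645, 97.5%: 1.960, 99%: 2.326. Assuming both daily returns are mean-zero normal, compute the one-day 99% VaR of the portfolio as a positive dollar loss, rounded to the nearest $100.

σ_p² = 0.27²·3.36² + 0.73²·4.447² + 2·-0.07·0.27·0.73·3.36·4.447 = 10.9492 (%²).
σ_p = √10.9492 = 3.309%.
VaR = 2.326 × 3.309% = 7.697%; on $1,000,000 that is $76,970.

$77,000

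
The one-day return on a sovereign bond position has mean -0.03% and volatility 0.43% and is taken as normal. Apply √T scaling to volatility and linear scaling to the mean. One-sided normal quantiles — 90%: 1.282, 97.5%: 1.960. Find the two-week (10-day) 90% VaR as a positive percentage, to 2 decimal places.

2.04%

σ_{10d} = 0.43% × √10 = 1.360%; μ_{10d} = 10 × -0.03% = -0.300%.
VaR = −(-0.300%) + 1.282 × 1.360% = 2.044%.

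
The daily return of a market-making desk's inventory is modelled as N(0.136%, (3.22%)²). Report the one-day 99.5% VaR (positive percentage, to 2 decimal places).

8.16%

At 99.5% one-sided, z = 2.576.
VaR = −μ + z·σ = −(0.136%) + 2.576 × 3.22% = 8.159%.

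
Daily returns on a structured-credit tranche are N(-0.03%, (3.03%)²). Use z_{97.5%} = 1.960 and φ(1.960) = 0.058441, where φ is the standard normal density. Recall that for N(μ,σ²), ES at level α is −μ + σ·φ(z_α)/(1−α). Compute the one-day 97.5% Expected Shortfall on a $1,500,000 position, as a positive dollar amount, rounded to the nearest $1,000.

Tail multiplier: φ(z)/(1−α) = 0.058441 / 0.025 = 2.338.
ES = −(-0.03%) + 3.03% × 2.338 = 7.114%.
On $1,500,000: 0.07114 × $1,500,000 = $106,710.

$107,000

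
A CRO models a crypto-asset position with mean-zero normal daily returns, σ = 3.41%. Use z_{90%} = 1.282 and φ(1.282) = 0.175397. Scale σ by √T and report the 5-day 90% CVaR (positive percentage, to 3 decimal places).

σ_{5d} = 3.41% × √5 = 7.625%.
ES multiplier = φ(z)/(1−α) = 0.175397/0.1 = 1.754.
ES = 7.625% × 1.754 = 13.374%.

13.374%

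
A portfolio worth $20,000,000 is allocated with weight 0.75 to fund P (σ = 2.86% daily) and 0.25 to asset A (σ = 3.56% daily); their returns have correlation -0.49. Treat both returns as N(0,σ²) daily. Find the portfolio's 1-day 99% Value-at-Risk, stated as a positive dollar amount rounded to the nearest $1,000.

$873,000

σ_p² = 0.75²·2.86² + 0.25²·3.56² + 2·-0.49·0.75·0.25·2.86·3.56 = 3.5223 (%²).
σ_p = √3.5223 = 1.877%.
At 99%, z = 2.326.
VaR = 2.326 × 1.877% = 4.366%; on $20,000,000 that is $873,200.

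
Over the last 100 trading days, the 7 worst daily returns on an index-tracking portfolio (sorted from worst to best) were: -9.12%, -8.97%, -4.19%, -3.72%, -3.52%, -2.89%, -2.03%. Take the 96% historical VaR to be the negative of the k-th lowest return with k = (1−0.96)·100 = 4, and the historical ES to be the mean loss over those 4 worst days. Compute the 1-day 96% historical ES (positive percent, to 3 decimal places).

The 4 worst returns sum to -26.00%.
ES = −(-26.00%) / 4 = 6.5% ≈ 6.500%.

6.500%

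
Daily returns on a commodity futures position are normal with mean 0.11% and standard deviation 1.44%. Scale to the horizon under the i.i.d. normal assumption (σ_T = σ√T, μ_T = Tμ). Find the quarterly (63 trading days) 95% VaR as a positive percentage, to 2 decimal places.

11.87%

At 95%, z = 1.645.
σ_{63d} = 1.44% × √63 = 11.430%; μ_{63d} = 63 × 0.11% = 6.930%.
VaR = −(6.930%) + 1.645 × 11.430% = 11.872%.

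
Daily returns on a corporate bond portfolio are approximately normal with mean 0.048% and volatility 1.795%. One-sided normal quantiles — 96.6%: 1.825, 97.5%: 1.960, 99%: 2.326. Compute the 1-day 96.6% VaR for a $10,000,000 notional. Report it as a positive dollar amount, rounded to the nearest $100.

VaR = −μ + z·σ = −(0.048%) + 1.825 × 1.795% = 3.228%.
On $10,000,000: 0.03228 × $10,000,000 = $322,800.

$322,800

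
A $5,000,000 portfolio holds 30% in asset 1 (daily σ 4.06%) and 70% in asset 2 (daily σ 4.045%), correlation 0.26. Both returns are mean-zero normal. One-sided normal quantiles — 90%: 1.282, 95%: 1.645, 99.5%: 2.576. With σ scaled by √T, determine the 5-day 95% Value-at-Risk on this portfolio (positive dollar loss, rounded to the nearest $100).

σ_p = √(0.3²·4.06² + 0.7²·4.045² + 2·0.26·0.3·0.7·4.06·4.045) = 3.361%.
σ_{5d} = 3.361% × √5 = 7.515%.
VaR = 1.645 × 7.515% = 12.362%; on $5,000,000 that is $618,100.

$618,100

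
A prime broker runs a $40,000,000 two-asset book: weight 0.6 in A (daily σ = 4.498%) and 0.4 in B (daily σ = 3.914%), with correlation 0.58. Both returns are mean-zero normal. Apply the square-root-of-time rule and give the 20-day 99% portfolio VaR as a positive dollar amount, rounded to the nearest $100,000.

σ_p = √(0.6²·4.498² + 0.4²·3.914² + 2·0.58·0.6·0.4·4.498·3.914) = 3.826%.
σ_{20d} = 3.826% × √20 = 17.110%.
z(99%) = 2.326.
VaR = 2.326 × 17.110% = 39.798%; on $40,000,000 that is $15,919,200.

$15,900,000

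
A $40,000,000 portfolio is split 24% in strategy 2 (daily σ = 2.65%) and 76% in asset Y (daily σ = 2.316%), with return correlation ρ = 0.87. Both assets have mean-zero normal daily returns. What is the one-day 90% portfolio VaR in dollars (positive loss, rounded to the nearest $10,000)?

$1,200,000

σ_p² = 0.24²·2.65² + 0.76²·2.316² + 2·0.87·0.24·0.76·2.65·2.316 = 5.4505 (%²).
σ_p = √5.4505 = 2.335%.
At 90%, z = 1.282.
VaR = 1.282 × 2.335% = 2.993%; on $40,000,000 that is $1,197,200.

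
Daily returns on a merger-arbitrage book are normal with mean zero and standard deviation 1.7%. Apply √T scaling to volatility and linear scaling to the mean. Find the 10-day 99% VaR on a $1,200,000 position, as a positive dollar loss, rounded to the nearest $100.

At 99%, z = 2.326.
σ_{10d} = 1.7% × √10 = 5.376%.
VaR = 2.326 × 5.376% = 12.505%.
On $1,200,000: 0.12505 × $1,200,000 = $150,060.

$150,100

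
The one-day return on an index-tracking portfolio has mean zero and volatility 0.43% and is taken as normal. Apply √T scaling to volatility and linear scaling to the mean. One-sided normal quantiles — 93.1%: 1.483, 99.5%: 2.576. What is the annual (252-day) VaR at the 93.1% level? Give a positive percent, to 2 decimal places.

σ_{252d} = 0.43% × √252 = 6.826%.
VaR = 1.483 × 6.826% = 10.123%.

10.12%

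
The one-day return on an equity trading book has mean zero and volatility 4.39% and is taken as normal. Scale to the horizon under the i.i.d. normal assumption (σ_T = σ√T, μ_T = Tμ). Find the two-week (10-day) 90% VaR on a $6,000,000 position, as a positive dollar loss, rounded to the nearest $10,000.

$1,070,000

At 90%, z = 1.282.
σ_{10d} = 4.39% × √10 = 13.882%.
VaR = 1.282 × 13.882% = 17.797%.
On $6,000,000: 0.17797 × $6,000,000 = $1,067,820.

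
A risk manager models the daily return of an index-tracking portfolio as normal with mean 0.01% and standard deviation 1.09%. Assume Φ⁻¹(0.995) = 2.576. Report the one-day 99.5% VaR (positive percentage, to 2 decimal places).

VaR = −μ + z·σ = −(0.01%) + 2.576 × 1.09% = 2.798%.

2.80%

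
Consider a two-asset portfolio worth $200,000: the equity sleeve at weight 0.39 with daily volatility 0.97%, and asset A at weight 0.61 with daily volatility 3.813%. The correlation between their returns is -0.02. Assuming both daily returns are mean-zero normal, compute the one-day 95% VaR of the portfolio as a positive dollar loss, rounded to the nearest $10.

σ_p² = 0.39²·0.97² + 0.61²·3.813² + 2·-0.02·0.39·0.61·0.97·3.813 = 5.5179 (%²).
σ_p = √5.5179 = 2.349%.
At 95%, z = 1.645.
VaR = 1.645 × 2.349% = 3.864%; on $200,000 that is $7,728.

$7,730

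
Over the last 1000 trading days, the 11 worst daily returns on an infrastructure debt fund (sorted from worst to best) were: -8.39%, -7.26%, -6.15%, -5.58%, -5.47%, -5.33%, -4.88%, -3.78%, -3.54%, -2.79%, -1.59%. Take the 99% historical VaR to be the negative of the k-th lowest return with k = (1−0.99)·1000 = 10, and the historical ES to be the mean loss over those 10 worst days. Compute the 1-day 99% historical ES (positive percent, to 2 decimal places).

The 10 worst returns sum to -53.17%.
ES = −(-53.17%) / 10 = 5.317% ≈ 5.32%.

5.32%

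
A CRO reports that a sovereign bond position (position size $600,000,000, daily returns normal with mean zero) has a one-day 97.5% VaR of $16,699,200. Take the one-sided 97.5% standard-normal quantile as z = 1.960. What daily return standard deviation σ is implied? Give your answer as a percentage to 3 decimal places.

1.420%

VaR as a fraction: $16,699,200 / $600,000,000 = 2.783%.
σ = VaR / z = 2.783% / 1.960 = 1.420%.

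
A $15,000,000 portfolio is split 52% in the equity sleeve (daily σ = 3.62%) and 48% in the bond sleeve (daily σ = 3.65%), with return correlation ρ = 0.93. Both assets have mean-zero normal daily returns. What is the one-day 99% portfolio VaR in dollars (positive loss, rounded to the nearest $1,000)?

σ_p² = 0.52²·3.62² + 0.48²·3.65² + 2·0.93·0.52·0.48·3.62·3.65 = 12.7471 (%²).
σ_p = √12.7471 = 3.570%.
At 99%, z = 2.326.
VaR = 2.326 × 3.570% = 8.304%; on $15,000,000 that is $1,245,600.

$1,246,000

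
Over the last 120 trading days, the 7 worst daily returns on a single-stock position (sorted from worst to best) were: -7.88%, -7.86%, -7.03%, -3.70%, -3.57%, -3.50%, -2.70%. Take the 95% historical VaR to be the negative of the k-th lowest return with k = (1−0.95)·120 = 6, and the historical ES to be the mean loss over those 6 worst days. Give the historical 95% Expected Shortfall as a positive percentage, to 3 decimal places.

The 6 worst returns sum to -33.54%.
ES = −(-33.54%) / 6 = 5.59% ≈ 5.590%.

5.590%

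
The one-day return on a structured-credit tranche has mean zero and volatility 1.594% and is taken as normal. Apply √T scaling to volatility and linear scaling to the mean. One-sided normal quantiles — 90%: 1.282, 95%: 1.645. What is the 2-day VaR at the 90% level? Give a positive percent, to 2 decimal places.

2.89%

σ_{2d} = 1.594% × √2 = 2.254%.
VaR = 1.282 × 2.254% = 2.890%.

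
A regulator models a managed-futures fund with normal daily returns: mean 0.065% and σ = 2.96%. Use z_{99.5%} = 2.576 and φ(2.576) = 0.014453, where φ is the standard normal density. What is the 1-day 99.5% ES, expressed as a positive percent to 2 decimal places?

8.49%

Tail multiplier: φ(z)/(1−α) = 0.014453 / 0.005 = 2.891.
ES = −(0.065%) + 2.96% × 2.891 = 8.492%.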